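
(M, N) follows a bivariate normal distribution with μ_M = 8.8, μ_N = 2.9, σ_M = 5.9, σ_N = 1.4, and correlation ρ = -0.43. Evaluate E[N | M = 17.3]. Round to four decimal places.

For a bivariate normal, E[N | M=x] = μ_N + ρ·(σ_N/σ_M)·(x − μ_M).
E[N | M=17.3] = 2.9 + (-0.43)·(1.4/5.9)·(17.3 − (8.8)) = 2.9 + (-0.10203)·(8.5) = 2.0327.

2.0327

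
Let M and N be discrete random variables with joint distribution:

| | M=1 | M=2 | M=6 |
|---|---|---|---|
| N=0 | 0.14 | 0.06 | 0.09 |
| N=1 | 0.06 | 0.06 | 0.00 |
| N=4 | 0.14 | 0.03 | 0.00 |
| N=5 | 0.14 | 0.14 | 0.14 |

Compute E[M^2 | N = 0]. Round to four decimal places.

P(N = 0) = 0.29.
Σ M^2·P over the event = 1·(0.14) + 4·(0.06) + 36·(0.09) = 3.62.
E[M^2 | N = 0] = (3.62) / (0.29) = 12.4828.

12.4828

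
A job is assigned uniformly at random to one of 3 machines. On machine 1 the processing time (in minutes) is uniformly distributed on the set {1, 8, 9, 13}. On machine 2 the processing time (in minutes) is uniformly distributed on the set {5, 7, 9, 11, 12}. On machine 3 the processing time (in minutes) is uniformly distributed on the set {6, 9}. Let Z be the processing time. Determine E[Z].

481/60

E[Z | machine 1] = (1+8+9+13)/4 = 31/4.
E[Z | machine 2] = (5+7+9+11+12)/5 = 44/5.
E[Z | machine 3] = (6+9)/2 = 15/2.
E[Z] = (1/3)·(31/4) + (1/3)·(44/5) + (1/3)·(15/2) = 481/60.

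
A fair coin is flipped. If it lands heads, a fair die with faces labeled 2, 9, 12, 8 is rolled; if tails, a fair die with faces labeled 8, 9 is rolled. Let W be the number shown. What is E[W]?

E[W | heads] = (2+9+12+8)/4 = 31/4.
E[W | tails] = (8+9)/2 = 17/2.
By the law of total expectation,
E[W] = (1/2)·(31/4) + (1/2)·(17/2) = 65/8.

65/8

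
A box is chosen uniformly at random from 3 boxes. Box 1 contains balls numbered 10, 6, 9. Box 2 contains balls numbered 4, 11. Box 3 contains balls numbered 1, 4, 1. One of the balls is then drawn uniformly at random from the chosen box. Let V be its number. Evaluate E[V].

E[V | box 1] = (10+6+9)/3 = 25/3.
E[V | box 2] = (4+11)/2 = 15/2.
E[V | box 3] = (1+4+1)/3 = 2.
By the law of total expectation,
E[V] = (1/3)·(25/3) + (1/3)·(15/2) + (1/3)·(2) = 107/18.

107/18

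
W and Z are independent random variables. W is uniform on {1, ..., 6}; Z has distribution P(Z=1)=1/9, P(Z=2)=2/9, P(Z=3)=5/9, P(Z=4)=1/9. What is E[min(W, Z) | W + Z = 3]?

1

P(W + Z = 3) = 1/18.
Summing min(W,Z)·P(x,y) over outcomes with W + Z = 3 gives 1/18.
E[min(W, Z) | W + Z = 3] = (1/18) / (1/18) = 1.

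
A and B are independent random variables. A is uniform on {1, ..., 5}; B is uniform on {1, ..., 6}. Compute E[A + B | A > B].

P(A > B) = 1/3.
Summing (A+B)·P(x,y) over outcomes with A > B gives 2.
E[A + B | A > B] = (2) / (1/3) = 6.

6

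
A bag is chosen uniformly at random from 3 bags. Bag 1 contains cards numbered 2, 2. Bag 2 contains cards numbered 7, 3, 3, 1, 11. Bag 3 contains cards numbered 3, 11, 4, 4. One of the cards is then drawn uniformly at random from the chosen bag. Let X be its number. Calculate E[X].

25/6

E[X | bag 1] = (2+2)/2 = 2.
E[X | bag 2] = (7+3+3+1+11)/5 = 5.
E[X | bag 3] = (3+11+4+4)/4 = 11/2.
By the law of total expectation,
E[X] = (1/3)·(2) + (1/3)·(5) + (1/3)·(11/2) = 25/6.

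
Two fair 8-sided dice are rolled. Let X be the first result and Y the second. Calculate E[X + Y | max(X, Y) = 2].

10/3

Outcomes with max(X, Y) = 2: (1,2), (2,1), (2,2), each with probability 1/64.
E[X + Y | max(X, Y) = 2] = (3 + 3 + 4) / 3 = 10/3.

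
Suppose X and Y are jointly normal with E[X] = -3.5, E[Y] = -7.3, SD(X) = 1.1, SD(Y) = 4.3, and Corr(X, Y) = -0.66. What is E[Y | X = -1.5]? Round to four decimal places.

E[Y | X=x] = μ_Y + ρ(σ_Y/σ_X)(x − μ_X) for jointly normal variables.
E[Y | X=-1.5] = -7.3 + (-0.66)·(4.3/1.1)·(-1.5 − (-3.5)) = -7.3 + (-2.58)·(2) = -12.4600.

-12.4600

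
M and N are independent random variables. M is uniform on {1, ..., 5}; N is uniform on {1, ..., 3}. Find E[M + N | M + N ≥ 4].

67/12

P(M + N ≥ 4) = 4/5.
Summing (M+N)·P(x,y) over outcomes with M + N ≥ 4 gives 67/15.
E[M + N | M + N ≥ 4] = (67/15) / (4/5) = 67/12.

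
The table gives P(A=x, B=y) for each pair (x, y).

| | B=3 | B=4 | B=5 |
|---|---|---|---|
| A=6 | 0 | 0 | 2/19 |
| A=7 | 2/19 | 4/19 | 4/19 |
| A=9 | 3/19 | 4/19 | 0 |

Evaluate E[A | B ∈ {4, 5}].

52/7

P(B ∈ {4, 5}) = 14/19.
Σ A·P over the event = 6·(2/19) + 7·(4/19) + 7·(4/19) + 9·(4/19) = 104/19.
E[A | B ∈ {4, 5}] = (104/19) / (14/19) = 52/7.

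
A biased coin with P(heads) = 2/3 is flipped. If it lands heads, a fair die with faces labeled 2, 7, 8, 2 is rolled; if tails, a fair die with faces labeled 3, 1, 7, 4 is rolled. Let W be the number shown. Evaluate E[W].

E[W | heads] = (2+7+8+2)/4 = 19/4.
E[W | tails] = (3+1+7+4)/4 = 15/4.
By the law of total expectation,
E[W] = (2/3)·(19/4) + (1/3)·(15/4) = 53/12.

53/12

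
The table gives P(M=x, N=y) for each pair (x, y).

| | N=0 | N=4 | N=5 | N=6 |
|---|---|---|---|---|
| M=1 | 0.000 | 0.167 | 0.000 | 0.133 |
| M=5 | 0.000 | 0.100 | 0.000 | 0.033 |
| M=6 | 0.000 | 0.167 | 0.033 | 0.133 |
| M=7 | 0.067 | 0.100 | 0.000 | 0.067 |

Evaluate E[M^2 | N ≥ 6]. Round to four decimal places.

P(N ≥ 6) = 0.366.
Σ M^2·P over the event = 1·(0.133) + 25·(0.033) + 36·(0.133) + 49·(0.067) = 9.029.
E[M^2 | N ≥ 6] = (9.029) / (0.366) = 24.6694.

24.6694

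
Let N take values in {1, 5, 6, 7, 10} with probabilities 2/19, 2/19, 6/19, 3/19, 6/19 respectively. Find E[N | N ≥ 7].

P(N ≥ 7) = 9/19.
Σ over the event: 7·3/19 + 10·6/19 = 81/19.
E[N | N ≥ 7] = (81/19) / (9/19) = 9.

9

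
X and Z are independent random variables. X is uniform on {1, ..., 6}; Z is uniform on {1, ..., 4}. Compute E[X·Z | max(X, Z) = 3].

Outcomes with max(X, Z) = 3: (1,3), (2,3), (3,1), (3,2), (3,3), each with probability 1/24.
E[X·Z | max(X, Z) = 3] = (3 + 6 + 3 + 6 + 9) / 5 = 27/5.

27/5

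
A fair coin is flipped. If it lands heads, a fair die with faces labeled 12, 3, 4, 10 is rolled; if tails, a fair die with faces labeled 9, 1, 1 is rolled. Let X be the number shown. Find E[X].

E[X | heads] = (12+3+4+10)/4 = 29/4.
E[X | tails] = (9+1+1)/3 = 11/3.
E[X] = (1/2)·(29/4) + (1/2)·(11/3) = 131/24.

131/24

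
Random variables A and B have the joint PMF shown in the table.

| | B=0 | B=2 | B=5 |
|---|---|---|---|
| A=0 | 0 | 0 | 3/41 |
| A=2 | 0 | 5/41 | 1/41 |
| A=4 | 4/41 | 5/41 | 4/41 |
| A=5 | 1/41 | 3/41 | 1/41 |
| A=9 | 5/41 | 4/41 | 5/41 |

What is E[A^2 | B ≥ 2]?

P(B ≥ 2) = 31/41.
Summing A^2·P(A=x,B=y) over the conditioning event gives 997/41.
E[A^2 | B ≥ 2] = (997/41) / (31/41) = 997/31.

997/31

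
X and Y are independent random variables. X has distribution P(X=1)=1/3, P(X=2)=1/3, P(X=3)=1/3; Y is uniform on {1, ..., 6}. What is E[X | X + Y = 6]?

P(X + Y = 6) = 1/6.
Summing X·P(x,y) over outcomes with X + Y = 6 gives 1/3.
E[X | X + Y = 6] = (1/3) / (1/6) = 2.

2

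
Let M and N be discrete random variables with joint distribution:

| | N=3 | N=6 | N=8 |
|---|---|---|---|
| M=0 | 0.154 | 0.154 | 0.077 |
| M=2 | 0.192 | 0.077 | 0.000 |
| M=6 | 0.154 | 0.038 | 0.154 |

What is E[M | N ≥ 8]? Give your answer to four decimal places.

4.0000

P(N ≥ 8) = 0.231.
Summing M·P(M=x,N=y) over the conditioning event gives 0.924.
E[M | N ≥ 8] = (0.924) / (0.231) = 4.0000.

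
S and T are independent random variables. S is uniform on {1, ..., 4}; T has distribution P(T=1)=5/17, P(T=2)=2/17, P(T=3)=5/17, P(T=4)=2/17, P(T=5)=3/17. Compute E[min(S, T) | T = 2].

7/4

P(T = 2) = 2/17.
Summing min(S,T)·P(x,y) over outcomes with T = 2 gives 7/34.
E[min(S, T) | T = 2] = (7/34) / (2/17) = 7/4.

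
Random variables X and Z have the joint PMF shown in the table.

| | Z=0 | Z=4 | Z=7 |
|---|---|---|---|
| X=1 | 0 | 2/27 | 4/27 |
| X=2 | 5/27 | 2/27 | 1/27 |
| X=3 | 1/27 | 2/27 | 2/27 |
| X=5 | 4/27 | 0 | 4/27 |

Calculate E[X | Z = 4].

P(Z = 4) = 2/9.
Σ X·P over the event = 1·(2/27) + 2·(2/27) + 3·(2/27) = 4/9.
E[X | Z = 4] = (4/9) / (2/9) = 2.

2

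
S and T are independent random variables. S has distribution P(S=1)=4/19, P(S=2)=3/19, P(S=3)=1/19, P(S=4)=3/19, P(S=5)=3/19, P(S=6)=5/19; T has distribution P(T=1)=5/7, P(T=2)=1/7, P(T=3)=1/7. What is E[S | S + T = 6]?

90/19

P(S + T = 6) = 1/7.
Summing S·P(x,y) over outcomes with S + T = 6 gives 90/133.
E[S | S + T = 6] = (90/133) / (1/7) = 90/19.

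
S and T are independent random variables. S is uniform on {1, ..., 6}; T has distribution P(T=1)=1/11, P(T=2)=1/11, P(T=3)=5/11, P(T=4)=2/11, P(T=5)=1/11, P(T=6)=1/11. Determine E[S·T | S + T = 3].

P(S + T = 3) = 1/33.
Summing ST·P(x,y) over outcomes with S + T = 3 gives 2/33.
E[S·T | S + T = 3] = (2/33) / (1/33) = 2.

2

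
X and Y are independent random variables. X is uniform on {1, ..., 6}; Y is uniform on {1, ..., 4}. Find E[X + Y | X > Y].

P(X > Y) = 7/12.
Summing (X+Y)·P(x,y) over outcomes with X > Y gives 47/12.
E[X + Y | X > Y] = (47/12) / (7/12) = 47/7.

47/7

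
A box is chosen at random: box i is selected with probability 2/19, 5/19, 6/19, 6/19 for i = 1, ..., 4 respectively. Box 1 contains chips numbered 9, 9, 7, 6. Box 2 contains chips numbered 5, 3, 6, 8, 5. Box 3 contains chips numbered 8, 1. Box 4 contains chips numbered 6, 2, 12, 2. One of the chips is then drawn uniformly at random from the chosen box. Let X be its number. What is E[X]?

E[X | box 1] = (9+9+7+6)/4 = 31/4.
E[X | box 2] = (5+3+6+8+5)/5 = 27/5.
E[X | box 3] = (8+1)/2 = 9/2.
E[X | box 4] = (6+2+12+2)/4 = 11/2.
By the law of total expectation,
E[X] = (2/19)·(31/4) + (5/19)·(27/5) + (6/19)·(9/2) + (6/19)·(11/2) = 205/38.

205/38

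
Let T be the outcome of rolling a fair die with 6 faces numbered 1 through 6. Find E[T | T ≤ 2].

3/2

Given T ≤ 2, T is equally likely to be any of {1, 2}.
E[T | T ≤ 2] = (1 + 2) / 2 = 3/2.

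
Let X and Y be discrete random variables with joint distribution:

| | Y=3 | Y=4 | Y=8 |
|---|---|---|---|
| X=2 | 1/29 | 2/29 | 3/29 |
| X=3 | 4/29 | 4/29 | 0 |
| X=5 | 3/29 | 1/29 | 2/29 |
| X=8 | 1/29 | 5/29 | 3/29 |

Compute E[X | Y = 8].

5

P(Y = 8) = 8/29.
Σ X·P over the event = 2·(3/29) + 5·(2/29) + 8·(3/29) = 40/29.
E[X | Y = 8] = (40/29) / (8/29) = 5.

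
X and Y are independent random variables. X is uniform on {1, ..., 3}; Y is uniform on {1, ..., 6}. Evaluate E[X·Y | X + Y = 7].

28/3

Outcomes with X + Y = 7: (1,6), (2,5), (3,4), each with probability 1/18.
E[X·Y | X + Y = 7] = (6 + 10 + 12) / 3 = 28/3.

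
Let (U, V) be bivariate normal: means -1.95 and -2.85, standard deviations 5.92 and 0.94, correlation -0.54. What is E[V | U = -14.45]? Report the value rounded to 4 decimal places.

-1.7782

E[V | U=x] = μ_V + ρ(σ_V/σ_U)(x − μ_U) for jointly normal variables.
E[V | U=-14.45] = -2.85 + (-0.54)·(0.94/5.92)·(-14.45 − (-1.95)) = -2.85 + (-0.085743)·(-12.5) = -1.7782.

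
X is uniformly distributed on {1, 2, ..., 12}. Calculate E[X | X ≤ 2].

Given X ≤ 2, X is equally likely to be any of {1, 2}.
E[X | X ≤ 2] = (1 + 2) / 2 = 3/2.

3/2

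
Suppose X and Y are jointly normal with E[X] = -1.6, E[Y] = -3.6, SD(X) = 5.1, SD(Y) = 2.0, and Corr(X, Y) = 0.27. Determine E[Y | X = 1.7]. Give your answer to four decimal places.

-3.2506

The regression of Y on X has slope ρ·σ_Y/σ_X and passes through (μ_X, μ_Y).
E[Y | X=1.7] = -3.6 + (0.27)·(2.0/5.1)·(1.7 − (-1.6)) = -3.6 + (0.10588)·(3.3) = -3.2506.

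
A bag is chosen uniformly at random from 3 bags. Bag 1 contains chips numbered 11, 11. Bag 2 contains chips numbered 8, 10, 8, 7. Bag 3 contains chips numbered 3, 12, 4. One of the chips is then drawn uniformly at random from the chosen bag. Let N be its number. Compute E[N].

E[N | bag 1] = (11+11)/2 = 11.
E[N | bag 2] = (8+10+8+7)/4 = 33/4.
E[N | bag 3] = (3+12+4)/3 = 19/3.
E[N] = (1/3)·(11) + (1/3)·(33/4) + (1/3)·(19/3) = 307/36.

307/36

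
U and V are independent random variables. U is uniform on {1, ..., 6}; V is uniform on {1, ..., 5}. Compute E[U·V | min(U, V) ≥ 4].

Outcomes with min(U, V) ≥ 4: (4,4), (4,5), (5,4), (5,5), (6,4), (6,5), each with probability 1/30.
E[U·V | min(U, V) ≥ 4] = (16 + 20 + 20 + 25 + 24 + 30) / 6 = 45/2.

45/2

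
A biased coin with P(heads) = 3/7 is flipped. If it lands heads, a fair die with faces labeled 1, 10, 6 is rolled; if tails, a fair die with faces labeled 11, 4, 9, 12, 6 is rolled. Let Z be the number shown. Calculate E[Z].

E[Z | heads] = (1+10+6)/3 = 17/3.
E[Z | tails] = (11+4+9+12+6)/5 = 42/5.
E[Z] = (3/7)·(17/3) + (4/7)·(42/5) = 253/35.

253/35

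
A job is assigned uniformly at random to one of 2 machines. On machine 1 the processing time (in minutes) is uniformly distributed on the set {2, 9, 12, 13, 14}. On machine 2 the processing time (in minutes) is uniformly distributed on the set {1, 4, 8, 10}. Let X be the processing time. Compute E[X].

63/8

E[X | machine 1] = (2+9+12+13+14)/5 = 10.
E[X | machine 2] = (1+4+8+10)/4 = 23/4.
By the law of total expectation,
E[X] = (1/2)·(10) + (1/2)·(23/4) = 63/8.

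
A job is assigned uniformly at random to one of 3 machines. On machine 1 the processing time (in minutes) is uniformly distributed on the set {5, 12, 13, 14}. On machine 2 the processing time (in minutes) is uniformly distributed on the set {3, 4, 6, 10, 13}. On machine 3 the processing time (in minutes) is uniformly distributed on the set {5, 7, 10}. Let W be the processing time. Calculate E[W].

383/45

E[W | machine 1] = (5+12+13+14)/4 = 11.
E[W | machine 2] = (3+4+6+10+13)/5 = 36/5.
E[W | machine 3] = (5+7+10)/3 = 22/3.
By the law of total expectation,
E[W] = (1/3)·(11) + (1/3)·(36/5) + (1/3)·(22/3) = 383/45.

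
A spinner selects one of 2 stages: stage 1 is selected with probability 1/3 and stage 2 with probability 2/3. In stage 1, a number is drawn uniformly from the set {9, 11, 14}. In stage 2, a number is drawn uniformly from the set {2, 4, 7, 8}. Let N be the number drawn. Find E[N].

131/18

E[N | stage 1] = (9+11+14)/3 = 34/3.
E[N | stage 2] = (2+4+7+8)/4 = 21/4.
E[N] = (1/3)·(34/3) + (2/3)·(21/4) = 131/18.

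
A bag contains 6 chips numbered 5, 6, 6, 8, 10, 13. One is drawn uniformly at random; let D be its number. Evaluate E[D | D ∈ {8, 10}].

P(D ∈ {8, 10}) = 1/3.
Σ over the event: 8·1/6 + 10·1/6 = 3.
E[D | D ∈ {8, 10}] = (3) / (1/3) = 9.

9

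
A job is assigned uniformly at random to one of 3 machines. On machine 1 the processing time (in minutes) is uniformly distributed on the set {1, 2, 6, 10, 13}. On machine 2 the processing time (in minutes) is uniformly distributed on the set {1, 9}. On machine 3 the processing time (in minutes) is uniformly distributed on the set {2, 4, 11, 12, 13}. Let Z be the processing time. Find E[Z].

E[Z | machine 1] = (1+2+6+10+13)/5 = 32/5.
E[Z | machine 2] = (1+9)/2 = 5.
E[Z | machine 3] = (2+4+11+12+13)/5 = 42/5.
E[Z] = (1/3)·(32/5) + (1/3)·(5) + (1/3)·(42/5) = 33/5.

33/5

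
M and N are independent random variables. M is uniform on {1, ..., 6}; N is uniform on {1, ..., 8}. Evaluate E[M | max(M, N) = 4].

P(max(M, N) = 4) = 7/48.
Summing M·P(x,y) over outcomes with max(M, N) = 4 gives 11/24.
E[M | max(M, N) = 4] = (11/24) / (7/48) = 22/7.

22/7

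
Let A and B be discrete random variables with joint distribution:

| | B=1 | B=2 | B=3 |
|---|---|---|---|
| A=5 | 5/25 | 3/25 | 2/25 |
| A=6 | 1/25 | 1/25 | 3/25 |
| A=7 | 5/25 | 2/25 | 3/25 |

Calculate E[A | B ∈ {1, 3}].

115/19

P(B ∈ {1, 3}) = 19/25.
Σ A·P over the event = 5·(5/25) + 5·(2/25) + 6·(1/25) + 6·(3/25) + 7·(5/25) + 7·(3/25) = 23/5.
E[A | B ∈ {1, 3}] = (23/5) / (19/25) = 115/19.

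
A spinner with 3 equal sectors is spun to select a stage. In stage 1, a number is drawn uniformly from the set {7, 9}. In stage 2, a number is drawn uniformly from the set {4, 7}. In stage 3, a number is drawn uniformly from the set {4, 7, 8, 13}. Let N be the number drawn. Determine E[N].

43/6

E[N | stage 1] = (7+9)/2 = 8.
E[N | stage 2] = (4+7)/2 = 11/2.
E[N | stage 3] = (4+7+8+13)/4 = 8.
E[N] = (1/3)·(8) + (1/3)·(11/2) + (1/3)·(8) = 43/6.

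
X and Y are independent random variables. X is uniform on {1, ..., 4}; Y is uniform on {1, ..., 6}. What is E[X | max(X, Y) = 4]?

22/7

P(max(X, Y) = 4) = 7/24.
Summing X·P(x,y) over outcomes with max(X, Y) = 4 gives 11/12.
E[X | max(X, Y) = 4] = (11/12) / (7/24) = 22/7.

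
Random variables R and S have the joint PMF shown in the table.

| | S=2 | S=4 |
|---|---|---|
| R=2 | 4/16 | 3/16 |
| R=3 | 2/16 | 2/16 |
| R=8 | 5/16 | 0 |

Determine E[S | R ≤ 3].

32/11

P(R ≤ 3) = 11/16.
Σ S·P over the event = 2·(4/16) + 4·(3/16) + 2·(2/16) + 4·(2/16) = 2.
E[S | R ≤ 3] = (2) / (11/16) = 32/11.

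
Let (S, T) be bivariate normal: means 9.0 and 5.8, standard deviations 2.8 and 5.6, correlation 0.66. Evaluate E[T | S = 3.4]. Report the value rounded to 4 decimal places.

For a bivariate normal, E[T | S=x] = μ_T + ρ·(σ_T/σ_S)·(x − μ_S).
E[T | S=3.4] = 5.8 + (0.66)·(5.6/2.8)·(3.4 − (9.0)) = 5.8 + (1.32)·(-5.6) = -1.5920.

-1.5920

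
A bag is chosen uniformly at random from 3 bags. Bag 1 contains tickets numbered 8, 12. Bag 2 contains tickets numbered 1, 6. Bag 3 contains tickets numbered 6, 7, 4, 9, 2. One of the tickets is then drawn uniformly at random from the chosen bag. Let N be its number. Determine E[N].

E[N | bag 1] = (8+12)/2 = 10.
E[N | bag 2] = (1+6)/2 = 7/2.
E[N | bag 3] = (6+7+4+9+2)/5 = 28/5.
By the law of total expectation,
E[N] = (1/3)·(10) + (1/3)·(7/2) + (1/3)·(28/5) = 191/30.

191/30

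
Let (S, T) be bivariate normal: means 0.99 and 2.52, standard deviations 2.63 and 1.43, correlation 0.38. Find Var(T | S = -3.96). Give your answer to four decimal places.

For a bivariate normal, Var(T | S=x) = σ_T²(1 − ρ²).
Var(T | S=-3.96) = (1.43)²·(1 − (0.38)²) = 2.0449·0.8556 = 1.7496.

1.7496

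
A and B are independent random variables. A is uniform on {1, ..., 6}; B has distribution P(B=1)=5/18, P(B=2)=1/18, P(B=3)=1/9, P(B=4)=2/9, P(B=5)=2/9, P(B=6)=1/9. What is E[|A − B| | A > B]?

P(A > B) = 47/108.
Summing |A−B|·P(x,y) over outcomes with A > B gives 113/108.
E[|A − B| | A > B] = (113/108) / (47/108) = 113/47.

113/47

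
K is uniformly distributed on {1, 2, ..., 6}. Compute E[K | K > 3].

5

Given K > 3, K is equally likely to be any of {4, 5, 6}.
E[K | K > 3] = (4 + 5 + 6) / 3 = 5.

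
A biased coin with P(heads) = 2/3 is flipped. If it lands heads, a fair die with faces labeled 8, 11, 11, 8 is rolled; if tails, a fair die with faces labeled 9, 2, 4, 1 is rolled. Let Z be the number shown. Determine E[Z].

E[Z | heads] = (8+11+11+8)/4 = 19/2.
E[Z | tails] = (9+2+4+1)/4 = 4.
E[Z] = (2/3)·(19/2) + (1/3)·(4) = 23/3.

23/3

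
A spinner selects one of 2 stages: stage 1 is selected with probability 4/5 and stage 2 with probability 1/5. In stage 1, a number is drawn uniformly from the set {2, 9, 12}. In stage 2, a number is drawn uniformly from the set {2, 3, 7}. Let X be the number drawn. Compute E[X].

104/15

E[X | stage 1] = (2+9+12)/3 = 23/3.
E[X | stage 2] = (2+3+7)/3 = 4.
By the law of total expectation,
E[X] = (4/5)·(23/3) + (1/5)·(4) = 104/15.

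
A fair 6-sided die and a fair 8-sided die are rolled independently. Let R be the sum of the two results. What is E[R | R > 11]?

38/3

P(R > 11) = 1/8.
Σ over the event: 12·1/16 + 13·1/24 + 14·1/48 = 19/12.
E[R | R > 11] = (19/12) / (1/8) = 38/3.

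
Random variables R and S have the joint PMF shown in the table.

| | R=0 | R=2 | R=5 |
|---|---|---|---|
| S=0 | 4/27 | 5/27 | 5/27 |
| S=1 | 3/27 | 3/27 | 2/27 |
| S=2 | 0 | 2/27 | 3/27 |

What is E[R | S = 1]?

P(S = 1) = 8/27.
Σ R·P over the event = 0·(3/27) + 2·(3/27) + 5·(2/27) = 16/27.
E[R | S = 1] = (16/27) / (8/27) = 2.

2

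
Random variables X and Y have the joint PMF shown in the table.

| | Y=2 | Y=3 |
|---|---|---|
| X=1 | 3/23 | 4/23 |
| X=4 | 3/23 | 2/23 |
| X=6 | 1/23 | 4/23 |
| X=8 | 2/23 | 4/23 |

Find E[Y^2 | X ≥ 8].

22/3

P(X ≥ 8) = 6/23.
Summing Y^2·P(X=x,Y=y) over the conditioning event gives 44/23.
E[Y^2 | X ≥ 8] = (44/23) / (6/23) = 22/3.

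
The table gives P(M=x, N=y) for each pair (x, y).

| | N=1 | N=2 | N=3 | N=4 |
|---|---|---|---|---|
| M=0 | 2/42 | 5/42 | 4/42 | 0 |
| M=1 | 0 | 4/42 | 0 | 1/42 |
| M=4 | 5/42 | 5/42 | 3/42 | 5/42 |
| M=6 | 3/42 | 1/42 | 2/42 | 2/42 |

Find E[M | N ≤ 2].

68/25

P(N ≤ 2) = 25/42.
Σ M·P over the event = 0·(2/42) + 0·(5/42) + 1·(4/42) + 4·(5/42) + 4·(5/42) + 6·(3/42) + 6·(1/42) = 34/21.
E[M | N ≤ 2] = (34/21) / (25/42) = 68/25.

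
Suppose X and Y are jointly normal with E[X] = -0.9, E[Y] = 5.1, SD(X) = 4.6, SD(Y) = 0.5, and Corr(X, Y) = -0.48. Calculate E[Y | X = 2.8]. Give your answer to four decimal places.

4.9070

For a bivariate normal, E[Y | X=x] = μ_Y + ρ·(σ_Y/σ_X)·(x − μ_X).
E[Y | X=2.8] = 5.1 + (-0.48)·(0.5/4.6)·(2.8 − (-0.9)) = 5.1 + (-0.052174)·(3.7) = 4.9070.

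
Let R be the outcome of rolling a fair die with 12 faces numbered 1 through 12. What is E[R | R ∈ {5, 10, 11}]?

P(R ∈ {5, 10, 11}) = 1/4.
Σ over the event: 5·1/12 + 10·1/12 + 11·1/12 = 13/6.
E[R | R ∈ {5, 10, 11}] = (13/6) / (1/4) = 26/3.

26/3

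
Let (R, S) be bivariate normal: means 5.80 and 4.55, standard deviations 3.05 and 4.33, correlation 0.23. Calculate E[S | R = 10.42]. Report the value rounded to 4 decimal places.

E[S | R=x] = μ_S + ρ(σ_S/σ_R)(x − μ_R) for jointly normal variables.
E[S | R=10.42] = 4.55 + (0.23)·(4.33/3.05)·(10.42 − (5.80)) = 4.55 + (0.32652)·(4.62) = 6.0585.

6.0585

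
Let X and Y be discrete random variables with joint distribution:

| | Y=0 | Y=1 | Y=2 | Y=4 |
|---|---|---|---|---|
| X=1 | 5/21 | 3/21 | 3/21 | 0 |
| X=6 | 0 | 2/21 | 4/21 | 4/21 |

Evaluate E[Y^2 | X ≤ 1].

P(X ≤ 1) = 11/21.
Σ Y^2·P over the event = 0·(5/21) + 1·(3/21) + 4·(3/21) = 5/7.
E[Y^2 | X ≤ 1] = (5/7) / (11/21) = 15/11.

15/11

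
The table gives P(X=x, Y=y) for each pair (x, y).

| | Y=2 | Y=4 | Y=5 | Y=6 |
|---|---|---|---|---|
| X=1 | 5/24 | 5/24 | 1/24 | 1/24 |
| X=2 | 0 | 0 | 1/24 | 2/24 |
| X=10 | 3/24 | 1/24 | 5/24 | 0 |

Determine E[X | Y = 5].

P(Y = 5) = 7/24.
Σ X·P over the event = 1·(1/24) + 2·(1/24) + 10·(5/24) = 53/24.
E[X | Y = 5] = (53/24) / (7/24) = 53/7.

53/7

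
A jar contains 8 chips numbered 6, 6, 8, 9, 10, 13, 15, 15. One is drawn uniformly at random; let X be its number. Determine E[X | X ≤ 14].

26/3

P(X ≤ 14) = 3/4.
Σ over the event: 6·1/4 + 8·1/8 + 9·1/8 + 10·1/8 + 13·1/8 = 13/2.
E[X | X ≤ 14] = (13/2) / (3/4) = 26/3.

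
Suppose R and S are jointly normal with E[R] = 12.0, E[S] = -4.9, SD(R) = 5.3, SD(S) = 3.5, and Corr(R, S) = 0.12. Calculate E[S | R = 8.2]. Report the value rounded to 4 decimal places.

-5.2011

The regression of S on R has slope ρ·σ_S/σ_R and passes through (μ_R, μ_S).
E[S | R=8.2] = -4.9 + (0.12)·(3.5/5.3)·(8.2 − (12.0)) = -4.9 + (0.079245)·(-3.8) = -5.2011.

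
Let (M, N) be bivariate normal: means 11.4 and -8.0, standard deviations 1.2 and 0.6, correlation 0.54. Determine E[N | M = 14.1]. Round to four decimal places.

-7.2710

For a bivariate normal, E[N | M=x] = μ_N + ρ·(σ_N/σ_M)·(x − μ_M).
E[N | M=14.1] = -8.0 + (0.54)·(0.6/1.2)·(14.1 − (11.4)) = -8.0 + (0.27)·(2.7) = -7.2710.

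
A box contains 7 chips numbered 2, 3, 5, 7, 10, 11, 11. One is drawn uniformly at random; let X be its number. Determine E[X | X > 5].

P(X > 5) = 4/7.
Σ over the event: 7·1/7 + 10·1/7 + 11·2/7 = 39/7.
E[X | X > 5] = (39/7) / (4/7) = 39/4.

39/4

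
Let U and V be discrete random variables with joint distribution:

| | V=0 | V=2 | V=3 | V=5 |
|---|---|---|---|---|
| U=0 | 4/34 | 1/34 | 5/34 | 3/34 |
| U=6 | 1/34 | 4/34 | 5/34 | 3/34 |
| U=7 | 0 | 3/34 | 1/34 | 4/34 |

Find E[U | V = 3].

37/11

P(V = 3) = 11/34.
Σ U·P over the event = 0·(5/34) + 6·(5/34) + 7·(1/34) = 37/34.
E[U | V = 3] = (37/34) / (11/34) = 37/11.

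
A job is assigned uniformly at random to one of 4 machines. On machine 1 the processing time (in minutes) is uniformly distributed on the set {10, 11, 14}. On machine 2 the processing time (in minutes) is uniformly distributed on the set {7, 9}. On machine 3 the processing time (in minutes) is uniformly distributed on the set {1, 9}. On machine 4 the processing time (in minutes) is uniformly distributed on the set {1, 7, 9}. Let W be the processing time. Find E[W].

E[W | machine 1] = (10+11+14)/3 = 35/3.
E[W | machine 2] = (7+9)/2 = 8.
E[W | machine 3] = (1+9)/2 = 5.
E[W | machine 4] = (1+7+9)/3 = 17/3.
E[W] = (1/4)·(35/3) + (1/4)·(8) + (1/4)·(5) + (1/4)·(17/3) = 91/12.

91/12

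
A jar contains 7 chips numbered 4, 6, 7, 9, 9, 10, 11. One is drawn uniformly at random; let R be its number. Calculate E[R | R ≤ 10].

P(R ≤ 10) = 6/7.
Σ over the event: 4·1/7 + 6·1/7 + 7·1/7 + 9·2/7 + 10·1/7 = 45/7.
E[R | R ≤ 10] = (45/7) / (6/7) = 15/2.

15/2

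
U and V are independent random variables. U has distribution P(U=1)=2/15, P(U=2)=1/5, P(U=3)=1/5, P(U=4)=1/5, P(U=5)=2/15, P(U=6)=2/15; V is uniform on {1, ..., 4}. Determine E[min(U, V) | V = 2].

P(V = 2) = 1/4.
Summing min(U,V)·P(x,y) over outcomes with V = 2 gives 7/15.
E[min(U, V) | V = 2] = (7/15) / (1/4) = 28/15.

28/15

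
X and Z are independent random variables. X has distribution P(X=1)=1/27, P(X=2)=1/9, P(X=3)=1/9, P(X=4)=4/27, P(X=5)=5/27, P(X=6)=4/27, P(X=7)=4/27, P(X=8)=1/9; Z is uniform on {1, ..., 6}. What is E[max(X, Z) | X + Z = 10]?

25/4

P(X + Z = 10) = 10/81.
Summing max(X,Z)·P(x,y) over outcomes with X + Z = 10 gives 125/162.
E[max(X, Z) | X + Z = 10] = (125/162) / (10/81) = 25/4.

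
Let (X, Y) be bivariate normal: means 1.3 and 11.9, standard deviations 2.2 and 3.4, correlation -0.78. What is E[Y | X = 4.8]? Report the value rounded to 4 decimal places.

For a bivariate normal, E[Y | X=x] = μ_Y + ρ·(σ_Y/σ_X)·(x − μ_X).
E[Y | X=4.8] = 11.9 + (-0.78)·(3.4/2.2)·(4.8 − (1.3)) = 11.9 + (-1.20545)·(3.5) = 7.6809.

7.6809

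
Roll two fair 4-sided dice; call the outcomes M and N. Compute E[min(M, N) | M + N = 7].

P(M + N = 7) = 1/8.
Summing min(M,N)·P(x,y) over outcomes with M + N = 7 gives 3/8.
E[min(M, N) | M + N = 7] = (3/8) / (1/8) = 3.

3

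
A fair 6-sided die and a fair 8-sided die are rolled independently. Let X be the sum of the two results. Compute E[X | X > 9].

P(X > 9) = 5/16.
Σ over the event: 10·5/48 + 11·1/12 + 12·1/16 + 13·1/24 + 14·1/48 = 85/24.
E[X | X > 9] = (85/24) / (5/16) = 34/3.

34/3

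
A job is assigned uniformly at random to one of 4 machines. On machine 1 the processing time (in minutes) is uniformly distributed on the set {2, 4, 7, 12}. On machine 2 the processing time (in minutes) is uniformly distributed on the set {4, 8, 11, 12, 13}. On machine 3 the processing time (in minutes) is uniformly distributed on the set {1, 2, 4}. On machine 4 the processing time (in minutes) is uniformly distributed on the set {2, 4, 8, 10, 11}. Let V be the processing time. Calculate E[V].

E[V | machine 1] = (2+4+7+12)/4 = 25/4.
E[V | machine 2] = (4+8+11+12+13)/5 = 48/5.
E[V | machine 3] = (1+2+4)/3 = 7/3.
E[V | machine 4] = (2+4+8+10+11)/5 = 7.
By the law of total expectation,
E[V] = (1/4)·(25/4) + (1/4)·(48/5) + (1/4)·(7/3) + (1/4)·(7) = 1511/240.

1511/240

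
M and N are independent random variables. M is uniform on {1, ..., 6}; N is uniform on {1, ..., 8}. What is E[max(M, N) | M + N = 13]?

15/2

Outcomes with M + N = 13: (5,8), (6,7), each with probability 1/48.
E[max(M, N) | M + N = 13] = (8 + 7) / 2 = 15/2.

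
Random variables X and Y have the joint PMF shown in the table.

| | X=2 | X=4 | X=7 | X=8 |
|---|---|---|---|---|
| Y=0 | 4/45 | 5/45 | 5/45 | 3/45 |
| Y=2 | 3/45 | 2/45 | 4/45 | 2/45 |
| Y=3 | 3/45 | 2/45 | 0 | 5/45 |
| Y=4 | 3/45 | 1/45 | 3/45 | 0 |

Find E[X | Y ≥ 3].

P(Y ≥ 3) = 17/45.
Σ X·P over the event = 2·(3/45) + 2·(3/45) + 4·(2/45) + 4·(1/45) + 7·(3/45) + 8·(5/45) = 17/9.
E[X | Y ≥ 3] = (17/9) / (17/45) = 5.

5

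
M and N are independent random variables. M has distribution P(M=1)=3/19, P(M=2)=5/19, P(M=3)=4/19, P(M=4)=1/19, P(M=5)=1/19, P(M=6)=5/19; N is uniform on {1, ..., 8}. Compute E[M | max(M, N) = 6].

P(max(M, N) = 6) = 11/38.
Summing M·P(x,y) over outcomes with max(M, N) = 6 gives 107/76.
E[M | max(M, N) = 6] = (107/76) / (11/38) = 107/22.

107/22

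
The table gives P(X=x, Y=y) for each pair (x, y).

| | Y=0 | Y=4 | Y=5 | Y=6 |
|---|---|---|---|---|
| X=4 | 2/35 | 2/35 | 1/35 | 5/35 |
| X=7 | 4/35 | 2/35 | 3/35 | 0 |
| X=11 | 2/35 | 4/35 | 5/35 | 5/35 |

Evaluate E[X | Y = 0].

P(Y = 0) = 8/35.
Σ X·P over the event = 4·(2/35) + 7·(4/35) + 11·(2/35) = 58/35.
E[X | Y = 0] = (58/35) / (8/35) = 29/4.

29/4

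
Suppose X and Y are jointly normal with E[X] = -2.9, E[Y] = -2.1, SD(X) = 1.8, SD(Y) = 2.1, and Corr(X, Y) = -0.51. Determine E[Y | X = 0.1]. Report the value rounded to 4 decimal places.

For a bivariate normal, E[Y | X=x] = μ_Y + ρ·(σ_Y/σ_X)·(x − μ_X).
E[Y | X=0.1] = -2.1 + (-0.51)·(2.1/1.8)·(0.1 − (-2.9)) = -2.1 + (-0.595)·(3) = -3.8850.

-3.8850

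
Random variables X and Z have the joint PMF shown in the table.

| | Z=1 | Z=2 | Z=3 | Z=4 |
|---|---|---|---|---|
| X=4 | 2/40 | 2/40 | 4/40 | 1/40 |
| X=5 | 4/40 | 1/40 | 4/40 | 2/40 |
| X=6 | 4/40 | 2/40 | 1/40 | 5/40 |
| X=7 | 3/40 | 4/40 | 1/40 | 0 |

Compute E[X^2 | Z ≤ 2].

P(Z ≤ 2) = 11/20.
Σ X^2·P over the event = 16·(2/40) + 16·(2/40) + 25·(4/40) + 25·(1/40) + 36·(4/40) + 36·(2/40) + 49·(3/40) + 49·(4/40) = 187/10.
E[X^2 | Z ≤ 2] = (187/10) / (11/20) = 34.

34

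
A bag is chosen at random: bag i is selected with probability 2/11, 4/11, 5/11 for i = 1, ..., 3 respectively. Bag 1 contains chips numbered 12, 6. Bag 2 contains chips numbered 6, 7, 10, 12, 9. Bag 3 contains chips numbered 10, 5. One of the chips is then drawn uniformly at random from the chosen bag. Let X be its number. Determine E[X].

E[X | bag 1] = (12+6)/2 = 9.
E[X | bag 2] = (6+7+10+12+9)/5 = 44/5.
E[X | bag 3] = (10+5)/2 = 15/2.
E[X] = (2/11)·(9) + (4/11)·(44/5) + (5/11)·(15/2) = 907/110.

907/110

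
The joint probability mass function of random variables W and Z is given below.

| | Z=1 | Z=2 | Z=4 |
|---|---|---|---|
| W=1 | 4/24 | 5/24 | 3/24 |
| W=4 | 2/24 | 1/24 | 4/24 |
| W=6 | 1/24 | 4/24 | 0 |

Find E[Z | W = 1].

P(W = 1) = 1/2.
Σ Z·P over the event = 1·(4/24) + 2·(5/24) + 4·(3/24) = 13/12.
E[Z | W = 1] = (13/12) / (1/2) = 13/6.

13/6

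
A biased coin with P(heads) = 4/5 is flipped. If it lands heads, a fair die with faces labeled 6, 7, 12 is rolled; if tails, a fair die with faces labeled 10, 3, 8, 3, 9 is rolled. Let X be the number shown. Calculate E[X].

599/75

E[X | heads] = (6+7+12)/3 = 25/3.
E[X | tails] = (10+3+8+3+9)/5 = 33/5.
E[X] = (4/5)·(25/3) + (1/5)·(33/5) = 599/75.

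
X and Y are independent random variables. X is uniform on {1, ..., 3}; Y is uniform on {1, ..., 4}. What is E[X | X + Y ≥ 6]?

8/3

P(X + Y ≥ 6) = 1/4.
Summing X·P(x,y) over outcomes with X + Y ≥ 6 gives 2/3.
E[X | X + Y ≥ 6] = (2/3) / (1/4) = 8/3.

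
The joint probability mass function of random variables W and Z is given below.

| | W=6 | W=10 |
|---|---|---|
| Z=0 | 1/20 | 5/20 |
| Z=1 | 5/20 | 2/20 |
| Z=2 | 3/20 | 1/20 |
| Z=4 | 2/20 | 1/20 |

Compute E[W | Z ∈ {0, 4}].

P(Z ∈ {0, 4}) = 9/20.
Σ W·P over the event = 6·(1/20) + 6·(2/20) + 10·(5/20) + 10·(1/20) = 39/10.
E[W | Z ∈ {0, 4}] = (39/10) / (9/20) = 26/3.

26/3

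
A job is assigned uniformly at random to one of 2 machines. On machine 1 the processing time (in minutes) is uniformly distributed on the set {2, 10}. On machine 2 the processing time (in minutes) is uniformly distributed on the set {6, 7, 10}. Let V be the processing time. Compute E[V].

E[V | machine 1] = (2+10)/2 = 6.
E[V | machine 2] = (6+7+10)/3 = 23/3.
By the law of total expectation,
E[V] = (1/2)·(6) + (1/2)·(23/3) = 41/6.

41/6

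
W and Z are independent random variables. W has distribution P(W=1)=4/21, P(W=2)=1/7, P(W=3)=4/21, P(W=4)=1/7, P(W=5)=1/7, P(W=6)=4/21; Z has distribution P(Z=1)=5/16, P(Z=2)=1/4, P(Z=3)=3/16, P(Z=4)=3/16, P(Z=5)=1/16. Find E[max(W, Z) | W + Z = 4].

30/11

P(W + Z = 4) = 11/84.
Summing max(W,Z)·P(x,y) over outcomes with W + Z = 4 gives 5/14.
E[max(W, Z) | W + Z = 4] = (5/14) / (11/84) = 30/11.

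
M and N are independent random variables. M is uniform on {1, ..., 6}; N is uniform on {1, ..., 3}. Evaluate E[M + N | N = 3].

P(N = 3) = 1/3.
Summing (M+N)·P(x,y) over outcomes with N = 3 gives 13/6.
E[M + N | N = 3] = (13/6) / (1/3) = 13/2.

13/2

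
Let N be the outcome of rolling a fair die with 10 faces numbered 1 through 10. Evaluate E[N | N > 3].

Given N > 3, N is equally likely to be any of {4, 5, 6, 7, 8, 9, 10}.
E[N | N > 3] = (4 + 5 + 6 + 7 + 8 + 9 + 10) / 7 = 7.

7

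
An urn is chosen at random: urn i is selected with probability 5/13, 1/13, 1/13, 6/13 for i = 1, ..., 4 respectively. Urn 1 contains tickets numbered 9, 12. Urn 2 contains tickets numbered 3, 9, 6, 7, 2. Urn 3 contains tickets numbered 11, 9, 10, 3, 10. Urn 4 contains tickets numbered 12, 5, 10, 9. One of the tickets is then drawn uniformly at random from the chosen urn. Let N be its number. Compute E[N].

241/26

E[N | urn 1] = (9+12)/2 = 21/2.
E[N | urn 2] = (3+9+6+7+2)/5 = 27/5.
E[N | urn 3] = (11+9+10+3+10)/5 = 43/5.
E[N | urn 4] = (12+5+10+9)/4 = 9.
E[N] = (5/13)·(21/2) + (1/13)·(27/5) + (1/13)·(43/5) + (6/13)·(9) = 241/26.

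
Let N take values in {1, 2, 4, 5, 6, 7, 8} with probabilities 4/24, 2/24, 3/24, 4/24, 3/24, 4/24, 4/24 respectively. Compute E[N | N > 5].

P(N > 5) = 11/24.
Σ over the event: 6·1/8 + 7·1/6 + 8·1/6 = 13/4.
E[N | N > 5] = (13/4) / (11/24) = 78/11.

78/11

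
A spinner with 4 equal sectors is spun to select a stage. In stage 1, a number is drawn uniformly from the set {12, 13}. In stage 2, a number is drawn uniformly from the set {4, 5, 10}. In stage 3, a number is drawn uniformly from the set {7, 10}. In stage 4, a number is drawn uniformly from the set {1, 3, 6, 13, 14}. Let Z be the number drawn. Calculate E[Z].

521/60

E[Z | stage 1] = (12+13)/2 = 25/2.
E[Z | stage 2] = (4+5+10)/3 = 19/3.
E[Z | stage 3] = (7+10)/2 = 17/2.
E[Z | stage 4] = (1+3+6+13+14)/5 = 37/5.
E[Z] = (1/4)·(25/2) + (1/4)·(19/3) + (1/4)·(17/2) + (1/4)·(37/5) = 521/60.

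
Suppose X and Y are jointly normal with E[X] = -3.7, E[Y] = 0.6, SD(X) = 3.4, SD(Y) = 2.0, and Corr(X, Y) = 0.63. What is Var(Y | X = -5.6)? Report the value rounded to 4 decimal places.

2.4124

The conditional variance in a bivariate normal is σ_Y²(1 − ρ²), independent of x.
Var(Y | X=-5.6) = (2.0)²·(1 − (0.63)²) = 4·0.6031 = 2.4124.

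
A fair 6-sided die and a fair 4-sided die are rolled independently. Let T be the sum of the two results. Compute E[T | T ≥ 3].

142/23

P(T ≥ 3) = 23/24.
Σ over the event: 3·1/12 + 4·1/8 + 5·1/6 + 6·1/6 + 7·1/6 + 8·1/8 + 9·1/12 + 10·1/24 = 71/12.
E[T | T ≥ 3] = (71/12) / (23/24) = 142/23.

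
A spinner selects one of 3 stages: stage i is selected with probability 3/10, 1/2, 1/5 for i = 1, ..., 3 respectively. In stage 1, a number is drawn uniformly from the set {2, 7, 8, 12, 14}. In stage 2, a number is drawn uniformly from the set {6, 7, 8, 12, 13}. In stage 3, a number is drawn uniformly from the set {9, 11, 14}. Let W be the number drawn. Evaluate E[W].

1417/150

E[W | stage 1] = (2+7+8+12+14)/5 = 43/5.
E[W | stage 2] = (6+7+8+12+13)/5 = 46/5.
E[W | stage 3] = (9+11+14)/3 = 34/3.
By the law of total expectation,
E[W] = (3/10)·(43/5) + (1/2)·(46/5) + (1/5)·(34/3) = 1417/150.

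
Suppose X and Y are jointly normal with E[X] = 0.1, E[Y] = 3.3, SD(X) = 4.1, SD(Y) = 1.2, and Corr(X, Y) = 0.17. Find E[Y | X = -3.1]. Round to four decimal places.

3.1408

For a bivariate normal, E[Y | X=x] = μ_Y + ρ·(σ_Y/σ_X)·(x − μ_X).
E[Y | X=-3.1] = 3.3 + (0.17)·(1.2/4.1)·(-3.1 − (0.1)) = 3.3 + (0.049756)·(-3.2) = 3.1408.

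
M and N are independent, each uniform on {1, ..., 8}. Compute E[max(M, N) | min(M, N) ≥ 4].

P(min(M, N) ≥ 4) = 25/64.
Summing max(M,N)·P(x,y) over outcomes with min(M, N) ≥ 4 gives 85/32.
E[max(M, N) | min(M, N) ≥ 4] = (85/32) / (25/64) = 34/5.

34/5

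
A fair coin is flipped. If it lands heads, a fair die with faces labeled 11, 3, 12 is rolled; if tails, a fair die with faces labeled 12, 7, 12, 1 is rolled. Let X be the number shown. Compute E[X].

E[X | heads] = (11+3+12)/3 = 26/3.
E[X | tails] = (12+7+12+1)/4 = 8.
E[X] = (1/2)·(26/3) + (1/2)·(8) = 25/3.

25/3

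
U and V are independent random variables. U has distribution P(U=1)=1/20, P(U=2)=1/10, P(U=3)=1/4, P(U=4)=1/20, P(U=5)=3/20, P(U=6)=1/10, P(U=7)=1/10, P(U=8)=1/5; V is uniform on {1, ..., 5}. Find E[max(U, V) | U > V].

396/67

P(U > V) = 67/100.
Summing max(U,V)·P(x,y) over outcomes with U > V gives 99/25.
E[max(U, V) | U > V] = (99/25) / (67/100) = 396/67.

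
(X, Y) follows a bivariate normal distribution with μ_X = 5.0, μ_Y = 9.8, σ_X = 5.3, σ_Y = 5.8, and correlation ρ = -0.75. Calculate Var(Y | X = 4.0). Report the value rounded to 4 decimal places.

The conditional variance in a bivariate normal is σ_Y²(1 − ρ²), independent of x.
Var(Y | X=4.0) = (5.8)²·(1 − (-0.75)²) = 33.64·0.4375 = 14.7175.

14.7175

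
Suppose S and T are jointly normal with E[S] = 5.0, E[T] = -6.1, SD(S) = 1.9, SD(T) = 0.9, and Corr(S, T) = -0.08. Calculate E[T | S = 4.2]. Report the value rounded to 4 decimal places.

-6.0697

The regression of T on S has slope ρ·σ_T/σ_S and passes through (μ_S, μ_T).
E[T | S=4.2] = -6.1 + (-0.08)·(0.9/1.9)·(4.2 − (5.0)) = -6.1 + (-0.037895)·(-0.8) = -6.0697.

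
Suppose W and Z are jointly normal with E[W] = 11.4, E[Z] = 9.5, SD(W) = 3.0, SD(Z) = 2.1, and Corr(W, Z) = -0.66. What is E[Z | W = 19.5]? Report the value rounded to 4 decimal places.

E[Z | W=x] = μ_Z + ρ(σ_Z/σ_W)(x − μ_W) for jointly normal variables.
E[Z | W=19.5] = 9.5 + (-0.66)·(2.1/3.0)·(19.5 − (11.4)) = 9.5 + (-0.462)·(8.1) = 5.7578.

5.7578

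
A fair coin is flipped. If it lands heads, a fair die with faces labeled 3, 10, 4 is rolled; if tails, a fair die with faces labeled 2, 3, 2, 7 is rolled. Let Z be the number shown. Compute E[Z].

55/12

E[Z | heads] = (3+10+4)/3 = 17/3.
E[Z | tails] = (2+3+2+7)/4 = 7/2.
E[Z] = (1/2)·(17/3) + (1/2)·(7/2) = 55/12.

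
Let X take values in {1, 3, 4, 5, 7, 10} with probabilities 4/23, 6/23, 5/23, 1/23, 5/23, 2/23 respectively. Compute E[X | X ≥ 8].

P(X ≥ 8) = 2/23.
Σ over the event: 10·2/23 = 20/23.
E[X | X ≥ 8] = (20/23) / (2/23) = 10.

10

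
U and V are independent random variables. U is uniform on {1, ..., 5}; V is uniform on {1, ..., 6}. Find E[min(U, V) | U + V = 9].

Outcomes with U + V = 9: (3,6), (4,5), (5,4), each with probability 1/30.
E[min(U, V) | U + V = 9] = (3 + 4 + 4) / 3 = 11/3.

11/3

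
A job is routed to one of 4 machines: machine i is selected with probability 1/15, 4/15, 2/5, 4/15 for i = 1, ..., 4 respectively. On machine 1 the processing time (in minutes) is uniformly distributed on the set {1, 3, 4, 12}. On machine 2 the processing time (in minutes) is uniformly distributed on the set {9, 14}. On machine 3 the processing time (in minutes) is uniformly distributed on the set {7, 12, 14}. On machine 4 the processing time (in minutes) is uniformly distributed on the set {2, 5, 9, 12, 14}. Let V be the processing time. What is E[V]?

251/25

E[V | machine 1] = (1+3+4+12)/4 = 5.
E[V | machine 2] = (9+14)/2 = 23/2.
E[V | machine 3] = (7+12+14)/3 = 11.
E[V | machine 4] = (2+5+9+12+14)/5 = 42/5.
E[V] = (1/15)·(5) + (4/15)·(23/2) + (2/5)·(11) + (4/15)·(42/5) = 251/25.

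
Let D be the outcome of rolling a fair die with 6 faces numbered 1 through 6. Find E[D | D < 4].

2

Given D < 4, D is equally likely to be any of {1, 2, 3}.
E[D | D < 4] = (1 + 2 + 3) / 3 = 2.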